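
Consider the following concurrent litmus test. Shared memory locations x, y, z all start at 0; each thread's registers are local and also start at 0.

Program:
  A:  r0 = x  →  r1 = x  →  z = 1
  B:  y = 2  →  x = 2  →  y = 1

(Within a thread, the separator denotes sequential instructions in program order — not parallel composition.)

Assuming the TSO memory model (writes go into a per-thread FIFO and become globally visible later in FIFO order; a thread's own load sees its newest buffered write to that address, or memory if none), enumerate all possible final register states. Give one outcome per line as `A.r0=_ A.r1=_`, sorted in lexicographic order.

outcome vector order: (A.r0,A.r1)
|TSO outcomes| = 3

A.r0=0 A.r1=0
A.r0=0 A.r1=2
A.r0=2 A.r1=2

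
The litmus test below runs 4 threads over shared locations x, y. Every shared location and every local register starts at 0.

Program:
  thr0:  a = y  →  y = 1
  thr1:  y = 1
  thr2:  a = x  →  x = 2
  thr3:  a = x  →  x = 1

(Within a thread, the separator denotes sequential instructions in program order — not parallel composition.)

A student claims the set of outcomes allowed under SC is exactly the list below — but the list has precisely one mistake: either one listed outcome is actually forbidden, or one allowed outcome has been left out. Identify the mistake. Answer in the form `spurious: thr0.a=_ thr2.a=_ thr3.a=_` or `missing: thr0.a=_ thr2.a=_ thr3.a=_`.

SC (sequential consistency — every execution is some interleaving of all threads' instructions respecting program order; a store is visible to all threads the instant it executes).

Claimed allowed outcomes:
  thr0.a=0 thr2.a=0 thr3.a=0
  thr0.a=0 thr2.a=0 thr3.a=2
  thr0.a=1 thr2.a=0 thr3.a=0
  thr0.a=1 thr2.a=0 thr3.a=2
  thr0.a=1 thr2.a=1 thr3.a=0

missing: thr0.a=0 thr2.a=1 thr3.a=0

outcome vector order: (thr0.a,thr2.a,thr3.a)
SC (6): 000; 002; 010; 100; 102; 110
SC∖claimed = {010}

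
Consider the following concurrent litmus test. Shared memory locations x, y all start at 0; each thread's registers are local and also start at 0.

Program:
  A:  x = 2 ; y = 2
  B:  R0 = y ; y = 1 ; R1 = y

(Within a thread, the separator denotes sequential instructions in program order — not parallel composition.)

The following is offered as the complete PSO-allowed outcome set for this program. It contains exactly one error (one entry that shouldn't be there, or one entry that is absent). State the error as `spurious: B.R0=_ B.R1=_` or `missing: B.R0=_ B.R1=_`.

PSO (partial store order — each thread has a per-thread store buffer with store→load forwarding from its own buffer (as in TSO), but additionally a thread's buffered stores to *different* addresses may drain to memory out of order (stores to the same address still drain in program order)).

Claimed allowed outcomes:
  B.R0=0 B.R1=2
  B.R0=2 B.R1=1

outcome vector order: (B.R0,B.R1)
under PSO → 01 02 21
PSO∖claimed = {01}

missing: B.R0=0 B.R1=1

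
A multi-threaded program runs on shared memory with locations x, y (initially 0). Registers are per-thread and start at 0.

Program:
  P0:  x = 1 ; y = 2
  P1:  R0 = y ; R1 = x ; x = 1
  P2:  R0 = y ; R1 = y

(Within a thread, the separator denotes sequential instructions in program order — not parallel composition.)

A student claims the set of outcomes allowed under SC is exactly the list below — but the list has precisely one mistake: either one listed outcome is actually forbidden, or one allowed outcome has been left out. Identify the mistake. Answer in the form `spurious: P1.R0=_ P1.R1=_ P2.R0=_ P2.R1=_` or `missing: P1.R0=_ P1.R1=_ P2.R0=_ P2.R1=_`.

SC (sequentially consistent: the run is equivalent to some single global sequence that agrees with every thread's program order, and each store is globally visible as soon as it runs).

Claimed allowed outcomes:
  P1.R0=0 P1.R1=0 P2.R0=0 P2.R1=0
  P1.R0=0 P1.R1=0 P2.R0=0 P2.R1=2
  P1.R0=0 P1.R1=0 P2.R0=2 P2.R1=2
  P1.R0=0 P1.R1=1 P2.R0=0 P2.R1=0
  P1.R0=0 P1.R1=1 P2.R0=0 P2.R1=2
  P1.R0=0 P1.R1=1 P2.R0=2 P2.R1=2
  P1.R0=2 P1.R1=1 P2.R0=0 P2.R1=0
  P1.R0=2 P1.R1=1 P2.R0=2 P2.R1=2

missing: P1.R0=2 P1.R1=1 P2.R0=0 P2.R1=2

outcome vector order: (P1.R0,P1.R1,P2.R0,P2.R1)
[SC] allowed = {<0 0 0 0>; <0 0 0 2>; <0 0 2 2>; <0 1 0 0>; <0 1 0 2>; <0 1 2 2>; <2 1 0 0>; <2 1 0 2>; <2 1 2 2>}
SC∖claimed = {<2 1 0 2>}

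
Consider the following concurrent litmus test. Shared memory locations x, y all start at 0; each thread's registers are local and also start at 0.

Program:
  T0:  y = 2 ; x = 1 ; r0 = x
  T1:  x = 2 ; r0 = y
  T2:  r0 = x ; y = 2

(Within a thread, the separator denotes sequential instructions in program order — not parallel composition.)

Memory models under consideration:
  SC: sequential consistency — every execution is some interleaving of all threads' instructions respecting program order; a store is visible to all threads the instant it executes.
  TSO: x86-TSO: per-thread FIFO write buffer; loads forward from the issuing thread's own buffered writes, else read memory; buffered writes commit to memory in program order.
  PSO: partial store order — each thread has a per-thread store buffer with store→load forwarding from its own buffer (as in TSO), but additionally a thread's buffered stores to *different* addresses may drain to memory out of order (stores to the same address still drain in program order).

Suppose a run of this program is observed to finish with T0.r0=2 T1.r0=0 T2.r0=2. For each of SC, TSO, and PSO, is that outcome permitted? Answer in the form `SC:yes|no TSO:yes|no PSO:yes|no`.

SC:no TSO:yes PSO:yes

outcome vector order: (T0.r0,T1.r0,T2.r0)
SC: 9 outcomes — {1/0/0, 1/0/1, 1/0/2, 1/2/0, 1/2/1, 1/2/2, 2/2/0, 2/2/1, 2/2/2}
TSO: 12 outcomes — {1/0/0, 1/0/1, 1/0/2, 1/2/0, 1/2/1, 1/2/2, 2/0/0, 2/0/1, 2/0/2, 2/2/0, 2/2/1, 2/2/2}
PSO: 12 outcomes — {1/0/0, 1/0/1, 1/0/2, 1/2/0, 1/2/1, 1/2/2, 2/0/0, 2/0/1, 2/0/2, 2/2/0, 2/2/1, 2/2/2}
target 2/0/2 ∈ {TSO,PSO}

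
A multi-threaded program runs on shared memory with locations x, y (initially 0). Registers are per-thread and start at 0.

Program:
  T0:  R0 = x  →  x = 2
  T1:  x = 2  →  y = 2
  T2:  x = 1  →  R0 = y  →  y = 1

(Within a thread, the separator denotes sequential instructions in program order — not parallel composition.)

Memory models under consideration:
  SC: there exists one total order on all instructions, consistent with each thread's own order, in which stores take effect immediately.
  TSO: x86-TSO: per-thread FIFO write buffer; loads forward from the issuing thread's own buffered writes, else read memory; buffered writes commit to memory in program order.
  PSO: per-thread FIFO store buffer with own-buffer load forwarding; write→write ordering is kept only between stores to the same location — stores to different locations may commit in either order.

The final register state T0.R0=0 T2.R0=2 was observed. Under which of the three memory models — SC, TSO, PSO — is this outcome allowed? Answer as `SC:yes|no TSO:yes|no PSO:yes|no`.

SC:yes TSO:yes PSO:yes

outcome vector order: (T0.R0,T2.R0)
SC (6): (0,0) (0,2) (1,0) (1,2) (2,0) (2,2)
TSO (6): (0,0) (0,2) (1,0) (1,2) (2,0) (2,2)
PSO (6): (0,0) (0,2) (1,0) (1,2) (2,0) (2,2)
target (0,2) ∈ {SC,TSO,PSO}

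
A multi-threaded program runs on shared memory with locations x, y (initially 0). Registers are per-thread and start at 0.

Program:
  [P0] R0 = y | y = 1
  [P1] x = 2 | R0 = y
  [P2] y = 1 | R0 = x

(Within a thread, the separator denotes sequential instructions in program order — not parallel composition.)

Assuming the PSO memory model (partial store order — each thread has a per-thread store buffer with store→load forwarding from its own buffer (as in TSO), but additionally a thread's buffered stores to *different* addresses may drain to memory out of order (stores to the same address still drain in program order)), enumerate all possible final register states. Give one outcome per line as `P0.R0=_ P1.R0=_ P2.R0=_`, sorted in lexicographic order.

P0.R0=0 P1.R0=0 P2.R0=0
P0.R0=0 P1.R0=0 P2.R0=2
P0.R0=0 P1.R0=1 P2.R0=0
P0.R0=0 P1.R0=1 P2.R0=2
P0.R0=1 P1.R0=0 P2.R0=0
P0.R0=1 P1.R0=0 P2.R0=2
P0.R0=1 P1.R0=1 P2.R0=0
P0.R0=1 P1.R0=1 P2.R0=2

outcome vector order: (P0.R0,P1.R0,P2.R0)
|PSO outcomes| = 8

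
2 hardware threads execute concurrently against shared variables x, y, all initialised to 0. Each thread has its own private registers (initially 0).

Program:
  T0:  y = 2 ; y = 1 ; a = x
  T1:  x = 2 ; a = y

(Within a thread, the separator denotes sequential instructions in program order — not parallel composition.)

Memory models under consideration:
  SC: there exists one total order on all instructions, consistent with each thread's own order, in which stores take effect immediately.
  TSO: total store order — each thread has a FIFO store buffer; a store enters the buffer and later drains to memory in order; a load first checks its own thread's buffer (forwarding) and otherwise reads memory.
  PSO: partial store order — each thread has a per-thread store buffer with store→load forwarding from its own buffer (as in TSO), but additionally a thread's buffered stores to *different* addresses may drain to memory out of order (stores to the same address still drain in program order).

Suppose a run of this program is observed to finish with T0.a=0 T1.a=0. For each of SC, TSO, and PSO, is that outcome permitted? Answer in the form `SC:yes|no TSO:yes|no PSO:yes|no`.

SC:no TSO:yes PSO:yes

outcome vector order: (T0.a,T1.a)
SC (4): 0/1 2/0 2/1 2/2
TSO (6): 0/0 0/1 0/2 2/0 2/1 2/2
PSO (6): 0/0 0/1 0/2 2/0 2/1 2/2
target 0/0 ∈ {TSO,PSO}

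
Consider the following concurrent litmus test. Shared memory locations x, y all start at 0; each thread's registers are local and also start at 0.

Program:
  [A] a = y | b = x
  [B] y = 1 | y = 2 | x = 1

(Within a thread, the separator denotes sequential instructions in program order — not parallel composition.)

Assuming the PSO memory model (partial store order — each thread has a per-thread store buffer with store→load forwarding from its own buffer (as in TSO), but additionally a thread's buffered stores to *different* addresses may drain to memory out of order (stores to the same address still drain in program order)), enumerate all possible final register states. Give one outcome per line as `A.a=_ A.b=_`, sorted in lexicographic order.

outcome vector order: (A.a,A.b)
|PSO outcomes| = 6

A.a=0 A.b=0
A.a=0 A.b=1
A.a=1 A.b=0
A.a=1 A.b=1
A.a=2 A.b=0
A.a=2 A.b=1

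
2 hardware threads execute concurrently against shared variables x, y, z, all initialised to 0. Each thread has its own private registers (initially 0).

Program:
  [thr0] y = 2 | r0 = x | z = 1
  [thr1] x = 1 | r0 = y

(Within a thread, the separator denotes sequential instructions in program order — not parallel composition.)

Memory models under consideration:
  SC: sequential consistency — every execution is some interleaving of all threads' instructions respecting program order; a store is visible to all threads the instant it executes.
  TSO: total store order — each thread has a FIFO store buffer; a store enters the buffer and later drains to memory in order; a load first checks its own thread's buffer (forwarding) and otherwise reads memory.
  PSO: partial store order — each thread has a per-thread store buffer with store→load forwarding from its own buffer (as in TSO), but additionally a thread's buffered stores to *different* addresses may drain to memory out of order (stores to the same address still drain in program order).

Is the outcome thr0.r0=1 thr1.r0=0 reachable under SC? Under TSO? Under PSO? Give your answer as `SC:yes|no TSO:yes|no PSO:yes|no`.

SC:yes TSO:yes PSO:yes

outcome vector order: (thr0.r0,thr1.r0)
SC (3): <0 2> <1 0> <1 2>
TSO (4): <0 0> <0 2> <1 0> <1 2>
PSO (4): <0 0> <0 2> <1 0> <1 2>
target <1 0> ∈ {SC,TSO,PSO}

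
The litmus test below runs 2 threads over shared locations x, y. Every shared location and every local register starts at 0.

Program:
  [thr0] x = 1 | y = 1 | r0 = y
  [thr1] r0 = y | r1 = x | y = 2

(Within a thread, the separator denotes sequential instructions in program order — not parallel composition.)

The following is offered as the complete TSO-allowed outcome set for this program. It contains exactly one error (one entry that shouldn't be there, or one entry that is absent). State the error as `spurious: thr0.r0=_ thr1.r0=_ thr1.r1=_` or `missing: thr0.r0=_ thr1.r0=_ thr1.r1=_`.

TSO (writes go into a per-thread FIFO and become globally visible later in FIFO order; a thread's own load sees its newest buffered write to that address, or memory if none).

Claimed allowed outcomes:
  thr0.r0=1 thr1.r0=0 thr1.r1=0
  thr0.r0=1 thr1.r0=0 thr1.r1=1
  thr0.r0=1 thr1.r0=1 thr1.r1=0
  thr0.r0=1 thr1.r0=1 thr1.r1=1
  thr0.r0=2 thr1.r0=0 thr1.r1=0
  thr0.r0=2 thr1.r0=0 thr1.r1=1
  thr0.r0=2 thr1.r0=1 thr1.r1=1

spurious: thr0.r0=1 thr1.r0=1 thr1.r1=0

outcome vector order: (thr0.r0,thr1.r0,thr1.r1)
TSO: 6 outcomes — {100 101 111 200 201 211}
claimed∖TSO = {110}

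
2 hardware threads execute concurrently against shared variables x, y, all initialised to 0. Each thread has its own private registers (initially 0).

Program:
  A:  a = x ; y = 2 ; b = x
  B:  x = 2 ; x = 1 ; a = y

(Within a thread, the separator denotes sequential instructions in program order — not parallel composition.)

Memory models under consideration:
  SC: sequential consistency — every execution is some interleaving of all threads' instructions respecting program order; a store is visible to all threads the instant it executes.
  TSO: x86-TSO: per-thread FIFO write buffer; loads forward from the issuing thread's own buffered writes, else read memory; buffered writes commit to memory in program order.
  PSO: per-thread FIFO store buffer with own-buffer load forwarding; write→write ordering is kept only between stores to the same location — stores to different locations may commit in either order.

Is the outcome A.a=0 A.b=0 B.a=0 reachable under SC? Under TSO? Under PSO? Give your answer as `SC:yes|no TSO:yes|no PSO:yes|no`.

outcome vector order: (A.a,A.b,B.a)
SC (9): (0,0,2), (0,1,0), (0,1,2), (0,2,2), (1,1,0), (1,1,2), (2,1,0), (2,1,2), (2,2,2)
TSO (12): (0,0,0), (0,0,2), (0,1,0), (0,1,2), (0,2,0), (0,2,2), (1,1,0), (1,1,2), (2,1,0), (2,1,2), (2,2,0), (2,2,2)
PSO (12): (0,0,0), (0,0,2), (0,1,0), (0,1,2), (0,2,0), (0,2,2), (1,1,0), (1,1,2), (2,1,0), (2,1,2), (2,2,0), (2,2,2)
target (0,0,0) ∈ {TSO,PSO}

SC:no TSO:yes PSO:yes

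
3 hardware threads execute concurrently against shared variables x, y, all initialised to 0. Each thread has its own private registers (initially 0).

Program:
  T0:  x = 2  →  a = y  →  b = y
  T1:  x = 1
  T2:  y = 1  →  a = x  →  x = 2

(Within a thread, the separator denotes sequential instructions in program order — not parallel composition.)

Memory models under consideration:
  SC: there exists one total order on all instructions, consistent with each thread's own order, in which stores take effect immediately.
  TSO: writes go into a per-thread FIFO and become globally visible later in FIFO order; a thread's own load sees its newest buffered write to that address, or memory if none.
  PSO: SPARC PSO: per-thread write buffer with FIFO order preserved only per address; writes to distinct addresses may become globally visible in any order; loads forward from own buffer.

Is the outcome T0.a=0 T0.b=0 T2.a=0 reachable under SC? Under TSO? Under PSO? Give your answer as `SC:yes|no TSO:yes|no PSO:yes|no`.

outcome vector order: (T0.a,T0.b,T2.a)
[SC] allowed = {<0 0 1> <0 0 2> <0 1 1> <0 1 2> <1 1 0> <1 1 1> <1 1 2>}
[TSO] allowed = {<0 0 0> <0 0 1> <0 0 2> <0 1 0> <0 1 1> <0 1 2> <1 1 0> <1 1 1> <1 1 2>}
[PSO] allowed = {<0 0 0> <0 0 1> <0 0 2> <0 1 0> <0 1 1> <0 1 2> <1 1 0> <1 1 1> <1 1 2>}
target <0 0 0> ∈ {TSO,PSO}

SC:no TSO:yes PSO:yes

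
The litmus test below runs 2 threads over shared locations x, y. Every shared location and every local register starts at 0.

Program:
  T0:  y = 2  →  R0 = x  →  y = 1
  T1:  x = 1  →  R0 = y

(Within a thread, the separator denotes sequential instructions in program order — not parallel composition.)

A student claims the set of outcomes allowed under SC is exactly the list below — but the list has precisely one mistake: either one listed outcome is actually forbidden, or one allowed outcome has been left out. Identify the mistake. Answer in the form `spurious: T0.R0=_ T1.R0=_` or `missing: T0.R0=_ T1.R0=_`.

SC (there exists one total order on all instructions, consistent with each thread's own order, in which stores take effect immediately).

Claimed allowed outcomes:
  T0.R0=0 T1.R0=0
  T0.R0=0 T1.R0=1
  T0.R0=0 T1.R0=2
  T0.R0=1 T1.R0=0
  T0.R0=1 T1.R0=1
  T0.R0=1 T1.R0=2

spurious: T0.R0=0 T1.R0=0

outcome vector order: (T0.R0,T1.R0)
under SC → <0 1>, <0 2>, <1 0>, <1 1>, <1 2>
claimed∖SC = {<0 0>}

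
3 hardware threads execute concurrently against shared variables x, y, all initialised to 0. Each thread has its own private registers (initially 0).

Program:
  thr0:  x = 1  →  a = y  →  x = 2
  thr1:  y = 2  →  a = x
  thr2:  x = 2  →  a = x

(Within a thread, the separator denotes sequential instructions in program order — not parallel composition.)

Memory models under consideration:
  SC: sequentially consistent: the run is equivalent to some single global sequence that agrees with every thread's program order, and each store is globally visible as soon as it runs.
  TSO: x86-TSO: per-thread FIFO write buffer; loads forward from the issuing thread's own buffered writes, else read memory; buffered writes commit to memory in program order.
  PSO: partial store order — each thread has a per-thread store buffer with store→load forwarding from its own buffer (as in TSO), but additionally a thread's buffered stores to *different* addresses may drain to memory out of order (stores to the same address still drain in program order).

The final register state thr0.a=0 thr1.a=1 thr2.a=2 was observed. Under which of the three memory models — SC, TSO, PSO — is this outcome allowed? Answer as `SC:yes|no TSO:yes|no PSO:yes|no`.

outcome vector order: (thr0.a,thr1.a,thr2.a)
SC: 10 outcomes — {<0 1 1> <0 1 2> <0 2 1> <0 2 2> <2 0 1> <2 0 2> <2 1 1> <2 1 2> <2 2 1> <2 2 2>}
TSO: 12 outcomes — {<0 0 1> <0 0 2> <0 1 1> <0 1 2> <0 2 1> <0 2 2> <2 0 1> <2 0 2> <2 1 1> <2 1 2> <2 2 1> <2 2 2>}
PSO: 12 outcomes — {<0 0 1> <0 0 2> <0 1 1> <0 1 2> <0 2 1> <0 2 2> <2 0 1> <2 0 2> <2 1 1> <2 1 2> <2 2 1> <2 2 2>}
target <0 1 2> ∈ {SC,TSO,PSO}

SC:yes TSO:yes PSO:yes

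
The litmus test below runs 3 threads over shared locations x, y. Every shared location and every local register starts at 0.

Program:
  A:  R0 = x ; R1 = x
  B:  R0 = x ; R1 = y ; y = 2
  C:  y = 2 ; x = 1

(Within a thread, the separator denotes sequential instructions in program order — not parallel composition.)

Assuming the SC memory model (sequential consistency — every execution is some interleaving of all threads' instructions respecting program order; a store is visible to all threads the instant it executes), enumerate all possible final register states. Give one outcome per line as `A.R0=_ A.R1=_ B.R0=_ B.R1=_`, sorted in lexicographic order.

outcome vector order: (A.R0,A.R1,B.R0,B.R1)
|SC outcomes| = 9

A.R0=0 A.R1=0 B.R0=0 B.R1=0
A.R0=0 A.R1=0 B.R0=0 B.R1=2
A.R0=0 A.R1=0 B.R0=1 B.R1=2
A.R0=0 A.R1=1 B.R0=0 B.R1=0
A.R0=0 A.R1=1 B.R0=0 B.R1=2
A.R0=0 A.R1=1 B.R0=1 B.R1=2
A.R0=1 A.R1=1 B.R0=0 B.R1=0
A.R0=1 A.R1=1 B.R0=0 B.R1=2
A.R0=1 A.R1=1 B.R0=1 B.R1=2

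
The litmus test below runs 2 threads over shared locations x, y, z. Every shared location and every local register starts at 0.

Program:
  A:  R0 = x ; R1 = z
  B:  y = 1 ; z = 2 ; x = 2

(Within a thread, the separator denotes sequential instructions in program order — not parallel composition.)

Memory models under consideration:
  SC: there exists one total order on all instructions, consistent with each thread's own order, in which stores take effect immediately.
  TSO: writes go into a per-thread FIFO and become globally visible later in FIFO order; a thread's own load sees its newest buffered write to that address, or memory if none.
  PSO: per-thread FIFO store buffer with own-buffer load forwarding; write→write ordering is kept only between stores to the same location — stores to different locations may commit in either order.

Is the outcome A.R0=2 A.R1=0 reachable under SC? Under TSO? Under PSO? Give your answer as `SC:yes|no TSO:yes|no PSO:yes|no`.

outcome vector order: (A.R0,A.R1)
SC (3): 0/0; 0/2; 2/2
TSO (3): 0/0; 0/2; 2/2
PSO (4): 0/0; 0/2; 2/0; 2/2
target 2/0 ∈ {PSO}

SC:no TSO:no PSO:yes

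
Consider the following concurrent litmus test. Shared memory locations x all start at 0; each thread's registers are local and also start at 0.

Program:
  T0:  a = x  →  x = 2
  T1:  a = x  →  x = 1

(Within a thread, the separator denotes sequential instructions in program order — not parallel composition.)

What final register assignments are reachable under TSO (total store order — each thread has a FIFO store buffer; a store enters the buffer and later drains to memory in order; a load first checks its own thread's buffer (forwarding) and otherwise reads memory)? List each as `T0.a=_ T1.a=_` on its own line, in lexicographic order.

outcome vector order: (T0.a,T1.a)
|TSO outcomes| = 3

T0.a=0 T1.a=0
T0.a=0 T1.a=2
T0.a=1 T1.a=0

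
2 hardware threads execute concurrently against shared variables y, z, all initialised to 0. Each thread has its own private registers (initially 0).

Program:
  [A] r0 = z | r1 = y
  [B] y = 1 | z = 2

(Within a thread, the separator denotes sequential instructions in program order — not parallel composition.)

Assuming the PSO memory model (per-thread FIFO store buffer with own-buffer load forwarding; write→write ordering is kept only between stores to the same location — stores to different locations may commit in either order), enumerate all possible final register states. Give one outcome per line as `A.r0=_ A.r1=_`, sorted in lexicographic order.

outcome vector order: (A.r0,A.r1)
|PSO outcomes| = 4

A.r0=0 A.r1=0
A.r0=0 A.r1=1
A.r0=2 A.r1=0
A.r0=2 A.r1=1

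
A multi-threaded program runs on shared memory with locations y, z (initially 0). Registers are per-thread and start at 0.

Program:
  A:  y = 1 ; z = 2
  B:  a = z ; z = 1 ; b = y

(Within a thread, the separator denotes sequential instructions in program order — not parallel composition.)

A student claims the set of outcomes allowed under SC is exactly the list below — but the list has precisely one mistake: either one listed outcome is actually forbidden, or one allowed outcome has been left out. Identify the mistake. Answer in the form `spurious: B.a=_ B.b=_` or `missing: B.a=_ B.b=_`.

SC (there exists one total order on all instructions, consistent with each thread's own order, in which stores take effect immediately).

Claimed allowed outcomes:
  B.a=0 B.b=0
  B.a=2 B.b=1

outcome vector order: (B.a,B.b)
under SC → <0 0>, <0 1>, <2 1>
SC∖claimed = {<0 1>}

missing: B.a=0 B.b=1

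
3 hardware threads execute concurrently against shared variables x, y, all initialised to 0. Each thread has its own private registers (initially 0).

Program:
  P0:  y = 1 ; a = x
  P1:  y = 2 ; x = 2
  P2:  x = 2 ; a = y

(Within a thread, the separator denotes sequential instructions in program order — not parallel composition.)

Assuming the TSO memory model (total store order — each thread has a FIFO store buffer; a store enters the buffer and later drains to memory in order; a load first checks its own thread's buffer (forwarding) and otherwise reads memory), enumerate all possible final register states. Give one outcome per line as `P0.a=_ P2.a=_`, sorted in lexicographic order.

outcome vector order: (P0.a,P2.a)
|TSO outcomes| = 6

P0.a=0 P2.a=0
P0.a=0 P2.a=1
P0.a=0 P2.a=2
P0.a=2 P2.a=0
P0.a=2 P2.a=1
P0.a=2 P2.a=2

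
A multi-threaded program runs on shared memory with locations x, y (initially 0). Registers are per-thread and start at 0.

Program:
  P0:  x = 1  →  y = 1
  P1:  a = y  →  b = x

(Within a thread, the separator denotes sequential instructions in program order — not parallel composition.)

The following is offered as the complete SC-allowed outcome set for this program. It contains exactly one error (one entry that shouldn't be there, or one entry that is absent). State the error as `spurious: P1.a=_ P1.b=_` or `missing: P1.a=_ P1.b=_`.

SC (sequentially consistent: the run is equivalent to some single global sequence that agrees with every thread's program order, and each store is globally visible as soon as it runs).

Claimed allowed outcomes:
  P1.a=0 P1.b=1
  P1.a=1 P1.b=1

outcome vector order: (P1.a,P1.b)
SC (3): 0/0 0/1 1/1
SC∖claimed = {0/0}

missing: P1.a=0 P1.b=0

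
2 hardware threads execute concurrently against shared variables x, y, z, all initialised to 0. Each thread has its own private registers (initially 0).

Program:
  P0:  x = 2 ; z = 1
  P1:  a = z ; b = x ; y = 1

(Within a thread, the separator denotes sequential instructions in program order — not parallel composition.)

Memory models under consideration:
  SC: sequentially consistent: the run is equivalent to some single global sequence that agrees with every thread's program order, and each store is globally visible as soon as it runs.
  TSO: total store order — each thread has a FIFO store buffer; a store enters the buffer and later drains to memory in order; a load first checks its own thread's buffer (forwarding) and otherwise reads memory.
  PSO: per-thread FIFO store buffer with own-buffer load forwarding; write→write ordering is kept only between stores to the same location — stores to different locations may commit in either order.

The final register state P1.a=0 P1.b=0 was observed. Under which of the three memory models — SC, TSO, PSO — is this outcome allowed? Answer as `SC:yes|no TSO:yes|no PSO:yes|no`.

SC:yes TSO:yes PSO:yes

outcome vector order: (P1.a,P1.b)
SC: 3 outcomes — {0/0, 0/2, 1/2}
TSO: 3 outcomes — {0/0, 0/2, 1/2}
PSO: 4 outcomes — {0/0, 0/2, 1/0, 1/2}
target 0/0 ∈ {SC,TSO,PSO}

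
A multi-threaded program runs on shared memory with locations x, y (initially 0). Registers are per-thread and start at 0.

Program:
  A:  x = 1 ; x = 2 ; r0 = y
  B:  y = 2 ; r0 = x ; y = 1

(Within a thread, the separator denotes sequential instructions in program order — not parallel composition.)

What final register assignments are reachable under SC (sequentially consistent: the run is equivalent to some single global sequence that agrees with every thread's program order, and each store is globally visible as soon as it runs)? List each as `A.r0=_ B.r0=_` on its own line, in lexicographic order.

outcome vector order: (A.r0,B.r0)
|SC outcomes| = 7

A.r0=0 B.r0=2
A.r0=1 B.r0=0
A.r0=1 B.r0=1
A.r0=1 B.r0=2
A.r0=2 B.r0=0
A.r0=2 B.r0=1
A.r0=2 B.r0=2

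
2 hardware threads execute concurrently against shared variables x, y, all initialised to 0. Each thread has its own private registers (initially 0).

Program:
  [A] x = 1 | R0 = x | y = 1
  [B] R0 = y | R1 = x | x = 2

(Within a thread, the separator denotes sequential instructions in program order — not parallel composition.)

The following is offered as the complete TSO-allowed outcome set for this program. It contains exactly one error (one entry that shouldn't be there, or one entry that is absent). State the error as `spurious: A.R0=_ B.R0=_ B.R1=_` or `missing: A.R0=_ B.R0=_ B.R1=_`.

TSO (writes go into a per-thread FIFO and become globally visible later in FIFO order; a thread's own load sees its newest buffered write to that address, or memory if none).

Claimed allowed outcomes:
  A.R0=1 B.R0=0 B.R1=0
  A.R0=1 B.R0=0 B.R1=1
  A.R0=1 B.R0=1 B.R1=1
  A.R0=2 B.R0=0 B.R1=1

missing: A.R0=2 B.R0=0 B.R1=0

outcome vector order: (A.R0,B.R0,B.R1)
TSO (5): 100, 101, 111, 200, 201
TSO∖claimed = {200}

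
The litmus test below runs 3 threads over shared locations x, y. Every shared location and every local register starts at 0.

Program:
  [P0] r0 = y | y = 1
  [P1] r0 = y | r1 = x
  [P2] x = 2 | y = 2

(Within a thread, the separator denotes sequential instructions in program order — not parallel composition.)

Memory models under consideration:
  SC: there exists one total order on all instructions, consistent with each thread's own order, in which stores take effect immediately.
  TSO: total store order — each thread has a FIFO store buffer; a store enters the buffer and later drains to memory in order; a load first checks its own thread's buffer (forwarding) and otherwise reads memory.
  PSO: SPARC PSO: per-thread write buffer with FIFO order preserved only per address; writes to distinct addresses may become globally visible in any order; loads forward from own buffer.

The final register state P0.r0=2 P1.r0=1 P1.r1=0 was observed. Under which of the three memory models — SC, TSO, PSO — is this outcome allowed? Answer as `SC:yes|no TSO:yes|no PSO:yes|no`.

outcome vector order: (P0.r0,P1.r0,P1.r1)
SC: 9 outcomes — {(0,0,0); (0,0,2); (0,1,0); (0,1,2); (0,2,2); (2,0,0); (2,0,2); (2,1,2); (2,2,2)}
TSO: 9 outcomes — {(0,0,0); (0,0,2); (0,1,0); (0,1,2); (0,2,2); (2,0,0); (2,0,2); (2,1,2); (2,2,2)}
PSO: 12 outcomes — {(0,0,0); (0,0,2); (0,1,0); (0,1,2); (0,2,0); (0,2,2); (2,0,0); (2,0,2); (2,1,0); (2,1,2); (2,2,0); (2,2,2)}
target (2,1,0) ∈ {PSO}

SC:no TSO:no PSO:yes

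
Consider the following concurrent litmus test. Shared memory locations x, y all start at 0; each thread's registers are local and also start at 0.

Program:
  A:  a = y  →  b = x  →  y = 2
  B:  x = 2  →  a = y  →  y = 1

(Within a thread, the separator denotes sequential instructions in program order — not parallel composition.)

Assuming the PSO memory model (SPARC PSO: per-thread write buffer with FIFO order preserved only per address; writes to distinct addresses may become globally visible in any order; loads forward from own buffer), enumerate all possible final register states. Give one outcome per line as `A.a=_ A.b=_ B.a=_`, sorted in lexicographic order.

A.a=0 A.b=0 B.a=0
A.a=0 A.b=0 B.a=2
A.a=0 A.b=2 B.a=0
A.a=0 A.b=2 B.a=2
A.a=1 A.b=0 B.a=0
A.a=1 A.b=2 B.a=0

outcome vector order: (A.a,A.b,B.a)
|PSO outcomes| = 6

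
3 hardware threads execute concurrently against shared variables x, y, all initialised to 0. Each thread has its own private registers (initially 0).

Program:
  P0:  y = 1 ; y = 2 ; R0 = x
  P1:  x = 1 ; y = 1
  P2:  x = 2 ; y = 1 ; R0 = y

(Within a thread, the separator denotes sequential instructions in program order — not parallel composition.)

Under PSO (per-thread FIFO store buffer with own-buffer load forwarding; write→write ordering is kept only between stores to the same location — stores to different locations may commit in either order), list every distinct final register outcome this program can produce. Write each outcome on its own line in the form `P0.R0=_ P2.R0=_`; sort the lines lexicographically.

outcome vector order: (P0.R0,P2.R0)
|PSO outcomes| = 6

P0.R0=0 P2.R0=1
P0.R0=0 P2.R0=2
P0.R0=1 P2.R0=1
P0.R0=1 P2.R0=2
P0.R0=2 P2.R0=1
P0.R0=2 P2.R0=2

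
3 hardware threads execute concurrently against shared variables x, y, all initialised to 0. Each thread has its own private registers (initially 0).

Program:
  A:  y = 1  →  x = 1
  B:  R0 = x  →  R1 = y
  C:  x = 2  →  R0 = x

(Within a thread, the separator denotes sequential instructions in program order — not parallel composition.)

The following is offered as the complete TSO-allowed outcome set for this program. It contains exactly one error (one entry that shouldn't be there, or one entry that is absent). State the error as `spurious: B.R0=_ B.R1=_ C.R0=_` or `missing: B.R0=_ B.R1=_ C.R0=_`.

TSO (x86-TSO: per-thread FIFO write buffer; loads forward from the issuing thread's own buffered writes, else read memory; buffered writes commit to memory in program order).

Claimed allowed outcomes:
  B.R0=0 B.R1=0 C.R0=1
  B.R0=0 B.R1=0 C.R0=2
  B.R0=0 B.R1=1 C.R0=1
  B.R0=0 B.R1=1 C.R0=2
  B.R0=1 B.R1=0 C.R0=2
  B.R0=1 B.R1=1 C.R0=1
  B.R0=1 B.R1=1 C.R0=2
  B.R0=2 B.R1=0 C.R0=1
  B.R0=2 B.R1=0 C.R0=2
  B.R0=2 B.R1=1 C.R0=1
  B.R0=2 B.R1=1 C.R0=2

spurious: B.R0=1 B.R1=0 C.R0=2

outcome vector order: (B.R0,B.R1,C.R0)
TSO (10): (0,0,1), (0,0,2), (0,1,1), (0,1,2), (1,1,1), (1,1,2), (2,0,1), (2,0,2), (2,1,1), (2,1,2)
claimed∖TSO = {(1,0,2)}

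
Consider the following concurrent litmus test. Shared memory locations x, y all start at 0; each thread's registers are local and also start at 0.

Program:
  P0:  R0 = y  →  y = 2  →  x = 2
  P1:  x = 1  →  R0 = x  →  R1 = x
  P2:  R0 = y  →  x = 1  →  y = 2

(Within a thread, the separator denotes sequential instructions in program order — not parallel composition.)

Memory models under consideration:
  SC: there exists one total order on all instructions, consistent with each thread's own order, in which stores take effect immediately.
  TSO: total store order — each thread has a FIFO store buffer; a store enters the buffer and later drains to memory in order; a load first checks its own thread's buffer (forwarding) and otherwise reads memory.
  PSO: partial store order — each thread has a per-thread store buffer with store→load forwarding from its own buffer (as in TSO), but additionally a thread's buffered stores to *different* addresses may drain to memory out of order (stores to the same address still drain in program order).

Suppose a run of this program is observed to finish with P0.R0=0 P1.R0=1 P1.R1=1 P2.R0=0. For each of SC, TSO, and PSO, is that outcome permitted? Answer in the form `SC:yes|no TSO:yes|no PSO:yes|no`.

outcome vector order: (P0.R0,P1.R0,P1.R1,P2.R0)
under SC → <0 1 1 0> <0 1 1 2> <0 1 2 0> <0 1 2 2> <0 2 1 0> <0 2 1 2> <0 2 2 0> <0 2 2 2> <2 1 1 0> <2 1 2 0> <2 2 2 0>
under TSO → <0 1 1 0> <0 1 1 2> <0 1 2 0> <0 1 2 2> <0 2 1 0> <0 2 1 2> <0 2 2 0> <0 2 2 2> <2 1 1 0> <2 1 2 0> <2 2 2 0>
under PSO → <0 1 1 0> <0 1 1 2> <0 1 2 0> <0 1 2 2> <0 2 1 0> <0 2 1 2> <0 2 2 0> <0 2 2 2> <2 1 1 0> <2 1 2 0> <2 2 1 0> <2 2 2 0>
target <0 1 1 0> ∈ {SC,TSO,PSO}

SC:yes TSO:yes PSO:yes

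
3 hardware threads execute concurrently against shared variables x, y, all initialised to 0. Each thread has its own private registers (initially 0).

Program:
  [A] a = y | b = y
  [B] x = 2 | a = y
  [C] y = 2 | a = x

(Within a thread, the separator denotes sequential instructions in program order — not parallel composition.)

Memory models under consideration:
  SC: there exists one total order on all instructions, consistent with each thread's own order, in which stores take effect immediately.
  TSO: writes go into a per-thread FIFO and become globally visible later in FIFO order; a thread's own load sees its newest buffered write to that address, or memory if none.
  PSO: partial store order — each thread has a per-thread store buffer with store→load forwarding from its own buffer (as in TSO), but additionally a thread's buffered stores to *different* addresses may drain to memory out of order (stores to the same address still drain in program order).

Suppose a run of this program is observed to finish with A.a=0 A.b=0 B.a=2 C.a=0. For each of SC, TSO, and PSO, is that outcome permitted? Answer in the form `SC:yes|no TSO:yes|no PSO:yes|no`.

outcome vector order: (A.a,A.b,B.a,C.a)
under SC → 0002, 0020, 0022, 0202, 0220, 0222, 2202, 2220, 2222
under TSO → 0000, 0002, 0020, 0022, 0200, 0202, 0220, 0222, 2200, 2202, 2220, 2222
under PSO → 0000, 0002, 0020, 0022, 0200, 0202, 0220, 0222, 2200, 2202, 2220, 2222
target 0020 ∈ {SC,TSO,PSO}

SC:yes TSO:yes PSO:yes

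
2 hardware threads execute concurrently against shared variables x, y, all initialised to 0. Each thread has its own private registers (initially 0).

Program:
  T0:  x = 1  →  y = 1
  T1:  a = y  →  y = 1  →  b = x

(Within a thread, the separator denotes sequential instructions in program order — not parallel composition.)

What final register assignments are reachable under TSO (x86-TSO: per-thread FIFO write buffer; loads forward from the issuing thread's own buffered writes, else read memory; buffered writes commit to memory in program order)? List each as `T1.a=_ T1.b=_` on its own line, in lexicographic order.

outcome vector order: (T1.a,T1.b)
|TSO outcomes| = 3

T1.a=0 T1.b=0
T1.a=0 T1.b=1
T1.a=1 T1.b=1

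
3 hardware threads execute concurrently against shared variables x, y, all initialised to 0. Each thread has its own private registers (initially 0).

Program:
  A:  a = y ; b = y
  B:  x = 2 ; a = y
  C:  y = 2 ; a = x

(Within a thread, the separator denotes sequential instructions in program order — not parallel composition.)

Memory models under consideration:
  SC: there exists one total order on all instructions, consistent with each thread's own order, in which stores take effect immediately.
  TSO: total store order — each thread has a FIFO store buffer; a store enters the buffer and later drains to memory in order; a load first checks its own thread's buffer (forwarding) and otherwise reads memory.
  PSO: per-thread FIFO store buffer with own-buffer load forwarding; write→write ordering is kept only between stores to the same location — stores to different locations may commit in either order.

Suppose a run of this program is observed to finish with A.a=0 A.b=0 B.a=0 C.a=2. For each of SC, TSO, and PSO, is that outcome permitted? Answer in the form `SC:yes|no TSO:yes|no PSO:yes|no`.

outcome vector order: (A.a,A.b,B.a,C.a)
SC: 9 outcomes — {0/0/0/2, 0/0/2/0, 0/0/2/2, 0/2/0/2, 0/2/2/0, 0/2/2/2, 2/2/0/2, 2/2/2/0, 2/2/2/2}
TSO: 12 outcomes — {0/0/0/0, 0/0/0/2, 0/0/2/0, 0/0/2/2, 0/2/0/0, 0/2/0/2, 0/2/2/0, 0/2/2/2, 2/2/0/0, 2/2/0/2, 2/2/2/0, 2/2/2/2}
PSO: 12 outcomes — {0/0/0/0, 0/0/0/2, 0/0/2/0, 0/0/2/2, 0/2/0/0, 0/2/0/2, 0/2/2/0, 0/2/2/2, 2/2/0/0, 2/2/0/2, 2/2/2/0, 2/2/2/2}
target 0/0/0/2 ∈ {SC,TSO,PSO}

SC:yes TSO:yes PSO:yes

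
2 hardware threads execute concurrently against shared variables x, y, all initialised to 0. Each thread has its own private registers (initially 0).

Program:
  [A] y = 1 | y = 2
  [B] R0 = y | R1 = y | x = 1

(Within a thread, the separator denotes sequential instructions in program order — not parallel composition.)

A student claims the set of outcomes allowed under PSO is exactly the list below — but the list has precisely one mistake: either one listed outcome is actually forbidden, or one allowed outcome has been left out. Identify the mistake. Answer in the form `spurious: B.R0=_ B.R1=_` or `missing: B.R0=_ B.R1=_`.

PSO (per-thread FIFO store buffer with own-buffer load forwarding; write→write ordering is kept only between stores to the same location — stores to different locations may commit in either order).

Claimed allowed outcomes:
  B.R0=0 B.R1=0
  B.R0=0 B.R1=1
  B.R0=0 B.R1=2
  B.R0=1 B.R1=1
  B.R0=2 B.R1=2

outcome vector order: (B.R0,B.R1)
under PSO → (0,0); (0,1); (0,2); (1,1); (1,2); (2,2)
PSO∖claimed = {(1,2)}

missing: B.R0=1 B.R1=2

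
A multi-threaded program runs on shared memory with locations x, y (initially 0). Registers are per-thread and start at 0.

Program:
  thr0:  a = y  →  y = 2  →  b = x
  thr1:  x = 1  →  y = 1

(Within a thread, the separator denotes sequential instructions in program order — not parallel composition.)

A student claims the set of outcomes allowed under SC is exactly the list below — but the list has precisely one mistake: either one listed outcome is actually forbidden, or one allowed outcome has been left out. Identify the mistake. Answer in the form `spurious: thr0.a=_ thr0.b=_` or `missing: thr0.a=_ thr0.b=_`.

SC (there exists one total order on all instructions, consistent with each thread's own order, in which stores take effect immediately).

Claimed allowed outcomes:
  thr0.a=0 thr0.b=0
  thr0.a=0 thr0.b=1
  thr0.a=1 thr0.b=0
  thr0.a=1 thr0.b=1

spurious: thr0.a=1 thr0.b=0

outcome vector order: (thr0.a,thr0.b)
[SC] allowed = {0/0 0/1 1/1}
claimed∖SC = {1/0}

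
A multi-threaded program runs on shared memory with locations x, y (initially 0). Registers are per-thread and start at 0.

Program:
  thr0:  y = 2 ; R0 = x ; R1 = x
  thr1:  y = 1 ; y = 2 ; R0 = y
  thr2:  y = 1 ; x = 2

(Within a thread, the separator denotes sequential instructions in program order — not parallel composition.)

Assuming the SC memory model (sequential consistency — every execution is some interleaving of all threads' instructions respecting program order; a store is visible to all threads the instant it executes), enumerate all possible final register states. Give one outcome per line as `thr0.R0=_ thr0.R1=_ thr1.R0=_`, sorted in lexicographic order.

thr0.R0=0 thr0.R1=0 thr1.R0=1
thr0.R0=0 thr0.R1=0 thr1.R0=2
thr0.R0=0 thr0.R1=2 thr1.R0=1
thr0.R0=0 thr0.R1=2 thr1.R0=2
thr0.R0=2 thr0.R1=2 thr1.R0=1
thr0.R0=2 thr0.R1=2 thr1.R0=2

outcome vector order: (thr0.R0,thr0.R1,thr1.R0)
|SC outcomes| = 6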